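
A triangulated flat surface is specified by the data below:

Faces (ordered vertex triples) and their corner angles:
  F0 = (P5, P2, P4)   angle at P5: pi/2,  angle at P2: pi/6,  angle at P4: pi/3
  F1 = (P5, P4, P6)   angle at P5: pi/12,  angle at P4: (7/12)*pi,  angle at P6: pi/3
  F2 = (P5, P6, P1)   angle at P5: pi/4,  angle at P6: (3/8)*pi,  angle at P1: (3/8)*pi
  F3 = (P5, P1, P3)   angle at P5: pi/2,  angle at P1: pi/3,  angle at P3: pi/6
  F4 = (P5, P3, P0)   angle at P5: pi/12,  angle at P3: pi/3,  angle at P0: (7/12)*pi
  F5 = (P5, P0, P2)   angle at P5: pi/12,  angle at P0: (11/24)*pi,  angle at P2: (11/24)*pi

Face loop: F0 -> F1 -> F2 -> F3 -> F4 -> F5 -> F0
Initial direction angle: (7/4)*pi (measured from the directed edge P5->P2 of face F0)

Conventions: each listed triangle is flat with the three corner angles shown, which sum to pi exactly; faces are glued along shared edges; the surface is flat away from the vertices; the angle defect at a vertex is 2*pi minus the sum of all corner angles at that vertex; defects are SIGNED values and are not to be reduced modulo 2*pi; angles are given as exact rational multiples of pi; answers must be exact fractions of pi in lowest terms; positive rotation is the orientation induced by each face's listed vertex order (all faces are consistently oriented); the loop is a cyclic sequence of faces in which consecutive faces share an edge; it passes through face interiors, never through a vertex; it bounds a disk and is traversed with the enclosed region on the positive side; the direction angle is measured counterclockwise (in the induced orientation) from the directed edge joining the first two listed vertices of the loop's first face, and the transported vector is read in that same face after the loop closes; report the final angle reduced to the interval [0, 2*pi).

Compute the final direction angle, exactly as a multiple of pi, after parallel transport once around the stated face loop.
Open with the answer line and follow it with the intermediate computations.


Answer: final direction angle = pi/4

enclosed vertex P5: corner angles sum to (3/2)*pi, defect = 2*pi - (3/2)*pi = pi/2
transport around the loop rotates by the sum of enclosed defects; add to the initial angle mod 2*pi
final angle = (7/4)*pi + pi/2 = pi/4 (mod 2*pi)


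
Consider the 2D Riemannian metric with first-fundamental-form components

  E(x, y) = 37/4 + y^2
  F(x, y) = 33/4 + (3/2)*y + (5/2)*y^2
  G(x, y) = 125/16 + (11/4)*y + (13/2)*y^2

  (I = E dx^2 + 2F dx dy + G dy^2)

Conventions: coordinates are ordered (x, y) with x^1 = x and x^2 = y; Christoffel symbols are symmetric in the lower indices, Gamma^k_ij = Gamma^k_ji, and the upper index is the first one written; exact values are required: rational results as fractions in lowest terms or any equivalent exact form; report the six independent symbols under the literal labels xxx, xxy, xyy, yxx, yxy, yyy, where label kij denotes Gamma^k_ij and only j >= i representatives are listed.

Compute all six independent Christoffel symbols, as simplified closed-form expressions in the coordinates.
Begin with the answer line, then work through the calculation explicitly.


Answer: Gamma_xxx = (160*y^3 + 96*y^2 + 528*y)/(16*y^4 - 304*y^3 + 1564*y^2 + 44*y + 269), Gamma_xxy = (416*y^3 + 176*y^2 + 500*y)/(16*y^4 - 304*y^3 + 1564*y^2 + 44*y + 269), Gamma_xyy = (1040*y^3 + 660*y^2 - 800*y + 24)/(16*y^4 - 304*y^3 + 1564*y^2 + 44*y + 269), Gamma_yxx = (-64*y^3 - 592*y)/(16*y^4 - 304*y^3 + 1564*y^2 + 44*y + 269), Gamma_yxy = (-160*y^3 - 96*y^2 - 528*y)/(16*y^4 - 304*y^3 + 1564*y^2 + 44*y + 269), Gamma_yyy = (-384*y^3 - 632*y^2 + 1064*y + 22)/(16*y^4 - 304*y^3 + 1564*y^2 + 44*y + 269)

E = 37/4 + y^2; F = 33/4 + (3/2)*y + (5/2)*y^2; G = 125/16 + (11/4)*y + (13/2)*y^2
Gamma^k_ij = (1/2) g^{kl} (d_i g_jl + d_j g_il - d_l g_ij), with g^inv = (1/(EG-F^2)) [[G, -F], [-F, E]]
first partials: E_x = 0, E_y = 2*y, F_x = 0, F_y = 3/2 + 5*y, G_x = 0, G_y = 11/4 + 13*y
D = EG - F^2 = 269/64 + (11/16)*y + (391/16)*y^2 - (19/4)*y^3 + (1/4)*y^4
expanded: Gamma^x_xx = (G E_x - 2F F_x + F E_y)/(2D), Gamma^x_xy = (G E_y - F G_x)/(2D), Gamma^x_yy = (2G F_y - G G_x - F G_y)/(2D), Gamma^y_xx = (2E F_x - E E_y - F E_x)/(2D), Gamma^y_xy = (E G_x - F E_y)/(2D), Gamma^y_yy = (E G_y - 2F F_y + F G_x)/(2D); substitute and cancel common factors


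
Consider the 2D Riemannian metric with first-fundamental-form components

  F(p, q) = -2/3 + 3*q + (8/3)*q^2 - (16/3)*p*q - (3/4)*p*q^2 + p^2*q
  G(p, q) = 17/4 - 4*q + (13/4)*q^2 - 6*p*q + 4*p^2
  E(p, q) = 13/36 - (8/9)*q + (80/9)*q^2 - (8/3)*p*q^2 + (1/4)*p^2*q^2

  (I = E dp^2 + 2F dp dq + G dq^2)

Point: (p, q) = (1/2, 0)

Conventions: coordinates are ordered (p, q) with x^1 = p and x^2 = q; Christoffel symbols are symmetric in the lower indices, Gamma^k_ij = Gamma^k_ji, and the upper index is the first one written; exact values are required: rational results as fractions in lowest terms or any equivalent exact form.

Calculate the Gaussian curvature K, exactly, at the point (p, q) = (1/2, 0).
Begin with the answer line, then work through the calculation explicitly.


Answer: K = -432841/43681

E = 13/36, F = -2/3, G = 21/4, EG - F^2 = 209/144 at the point
E_p = 0, E_q = -8/9, F_p = 0, F_q = 7/12, G_p = 4, G_q = -7
E_qq = 1097/72, F_pq = -13/3, G_pp = 8
By Brioschi, K is (det M1 - det M2) divided by (EG - F^2) squared.
M1 = [[-E_qq/2 + F_pq - G_pp/2, E_p/2, F_p - E_q/2], [F_q - G_p/2, E, F], [G_q/2, F, G]] = [[-2297/144, 0, 4/9], [-17/12, 13/36, -2/3], [-7/2, -2/3, 21/4]]; det M1 = -459721/20736
M2 = [[0, E_q/2, G_p/2], [E_q/2, E, F], [G_p/2, F, G]] = [[0, -4/9, 2], [-4/9, 13/36, -2/3], [2, -2/3, 21/4]]; det M2 = -35/27
det M1 - det M2 = -432841/20736; K = -432841/20736 / (209/144)^2 = -432841/43681


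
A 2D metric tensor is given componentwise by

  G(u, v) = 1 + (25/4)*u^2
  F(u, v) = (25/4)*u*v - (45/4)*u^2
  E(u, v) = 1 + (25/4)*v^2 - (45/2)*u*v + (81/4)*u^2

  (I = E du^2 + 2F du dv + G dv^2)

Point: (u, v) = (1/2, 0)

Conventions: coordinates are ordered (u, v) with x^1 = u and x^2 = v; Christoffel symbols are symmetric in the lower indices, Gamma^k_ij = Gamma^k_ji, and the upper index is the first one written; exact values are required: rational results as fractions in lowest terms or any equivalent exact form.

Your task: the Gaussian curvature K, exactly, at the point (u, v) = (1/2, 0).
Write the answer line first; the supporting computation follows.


Answer: K = -400/3721

E = 97/16, F = -45/16, G = 41/16, EG - F^2 = 61/8 at the point
E_u = 81/4, E_v = -45/4, F_u = -45/4, F_v = 25/8, G_u = 25/4, G_v = 0
E_vv = 25/2, F_uv = 25/4, G_uu = 25/2
Evaluate Brioschi's two determinant matrices M1, M2 and divide by (EG - F^2)^2.
M1 = [[-E_vv/2 + F_uv - G_uu/2, E_u/2, F_u - E_v/2], [F_v - G_u/2, E, F], [G_v/2, F, G]] = [[-25/4, 81/8, -45/8], [0, 97/16, -45/16], [0, -45/16, 41/16]]; det M1 = -1525/32
M2 = [[0, E_v/2, G_u/2], [E_v/2, E, F], [G_u/2, F, G]] = [[0, -45/8, 25/8], [-45/8, 97/16, -45/16], [25/8, -45/16, 41/16]]; det M2 = -1325/32
det M1 - det M2 = -25/4; K = -25/4 / (61/8)^2 = -400/3721


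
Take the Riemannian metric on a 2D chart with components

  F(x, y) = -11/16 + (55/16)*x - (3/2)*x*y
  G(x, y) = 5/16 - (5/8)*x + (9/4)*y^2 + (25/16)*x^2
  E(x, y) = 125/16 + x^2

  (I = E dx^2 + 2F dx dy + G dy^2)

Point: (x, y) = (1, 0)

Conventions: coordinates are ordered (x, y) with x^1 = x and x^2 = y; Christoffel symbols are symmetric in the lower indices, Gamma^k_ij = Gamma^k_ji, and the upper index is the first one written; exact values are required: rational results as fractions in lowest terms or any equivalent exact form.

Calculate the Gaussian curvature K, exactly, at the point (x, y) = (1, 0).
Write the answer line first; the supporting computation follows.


Answer: K = -79316/48841

E = 141/16, F = 11/4, G = 5/4, EG - F^2 = 221/64 at the point
E_x = 2, E_y = 0, F_x = 55/16, F_y = -3/2, G_x = 5/2, G_y = 0
E_yy = 0, F_xy = -3/2, G_xx = 25/8
Evaluate Brioschi's two determinant matrices M1, M2 and divide by (EG - F^2)^2.
M1 = [[-E_yy/2 + F_xy - G_xx/2, E_x/2, F_x - E_y/2], [F_y - G_x/2, E, F], [G_y/2, F, G]] = [[-49/16, 1, 55/16], [-11/4, 141/16, 11/4], [0, 11/4, 5/4]]; det M1 = -33929/1024
M2 = [[0, E_y/2, G_x/2], [E_y/2, E, F], [G_x/2, F, G]] = [[0, 0, 5/4], [0, 141/16, 11/4], [5/4, 11/4, 5/4]]; det M2 = -3525/256
det M1 - det M2 = -19829/1024; K = -19829/1024 / (221/64)^2 = -79316/48841


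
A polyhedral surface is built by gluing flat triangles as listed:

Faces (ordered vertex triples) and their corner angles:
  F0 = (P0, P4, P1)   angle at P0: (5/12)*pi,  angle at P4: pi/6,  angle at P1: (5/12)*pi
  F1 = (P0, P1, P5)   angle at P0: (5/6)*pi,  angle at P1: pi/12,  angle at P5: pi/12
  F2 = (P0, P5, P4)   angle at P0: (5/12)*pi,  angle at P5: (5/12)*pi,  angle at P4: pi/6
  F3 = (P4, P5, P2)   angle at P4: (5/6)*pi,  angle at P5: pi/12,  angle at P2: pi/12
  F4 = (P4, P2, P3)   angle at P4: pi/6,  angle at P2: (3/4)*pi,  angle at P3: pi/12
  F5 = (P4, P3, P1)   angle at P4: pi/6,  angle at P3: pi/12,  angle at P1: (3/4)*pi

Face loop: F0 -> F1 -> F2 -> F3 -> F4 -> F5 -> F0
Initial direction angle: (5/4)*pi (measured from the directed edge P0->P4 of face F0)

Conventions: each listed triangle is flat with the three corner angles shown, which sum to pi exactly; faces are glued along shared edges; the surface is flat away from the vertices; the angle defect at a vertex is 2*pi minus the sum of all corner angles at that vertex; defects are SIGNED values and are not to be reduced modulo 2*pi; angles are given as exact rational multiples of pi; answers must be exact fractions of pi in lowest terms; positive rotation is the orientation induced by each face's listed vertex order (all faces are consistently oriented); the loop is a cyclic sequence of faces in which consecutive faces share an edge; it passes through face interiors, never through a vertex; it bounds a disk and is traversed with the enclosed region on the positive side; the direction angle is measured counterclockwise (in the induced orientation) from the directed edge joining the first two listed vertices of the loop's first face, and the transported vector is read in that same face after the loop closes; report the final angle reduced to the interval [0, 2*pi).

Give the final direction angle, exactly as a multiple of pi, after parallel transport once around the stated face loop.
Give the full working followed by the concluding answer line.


enclosed vertex P0: corner angles sum to (5/3)*pi, defect = 2*pi - (5/3)*pi = pi/3
enclosed vertex P4: corner angles sum to (3/2)*pi, defect = 2*pi - (3/2)*pi = pi/2
summing the enclosed defects onto the initial angle, mod 2*pi in the induced orientation:
final angle = (5/4)*pi + (5/6)*pi = pi/12 (mod 2*pi)

Answer: final direction angle = pi/12


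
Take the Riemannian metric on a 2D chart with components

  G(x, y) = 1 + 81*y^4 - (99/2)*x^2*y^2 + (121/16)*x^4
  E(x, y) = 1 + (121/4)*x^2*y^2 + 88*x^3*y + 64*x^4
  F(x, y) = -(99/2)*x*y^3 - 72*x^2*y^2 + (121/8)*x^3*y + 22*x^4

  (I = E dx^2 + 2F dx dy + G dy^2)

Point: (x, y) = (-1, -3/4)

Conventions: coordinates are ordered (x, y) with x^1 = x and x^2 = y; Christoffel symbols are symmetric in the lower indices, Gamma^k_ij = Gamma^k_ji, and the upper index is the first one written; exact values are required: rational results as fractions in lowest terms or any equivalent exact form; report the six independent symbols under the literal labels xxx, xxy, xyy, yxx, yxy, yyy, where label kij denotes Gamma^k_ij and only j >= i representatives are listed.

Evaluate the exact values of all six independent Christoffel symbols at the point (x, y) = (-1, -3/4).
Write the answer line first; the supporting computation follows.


Answer: Gamma_xxx = -2716/1707, Gamma_xxy = -17072/39261, Gamma_xyy = 13968/13087, Gamma_yxx = 518/1707, Gamma_yxy = 3256/39261, Gamma_yyy = -2664/13087

E = 9473/64, F = -3589/128, G = 1625/256 at the point
E_x = -15617/32, E_y = -1067/8, F_x = -2579/128, F_y = 5645/32, G_x = 407/16, G_y = -999/16
EG - F^2 = 39261/256;  g^inv = (256/39261) * [[1625/256, 3589/128], [3589/128, 9473/64]]
first-kind symbols [ij,l] = (1/2)(d_i g_jl + d_j g_il - d_l g_ij): [xx,x] = E_x/2 = -15617/64, [xx,y] = F_x - E_y/2 = 5957/128, [xy,x] = E_y/2 = -1067/16, [xy,y] = G_x/2 = 407/32, [yy,x] = F_y - G_x/2 = 2619/16, [yy,y] = G_y/2 = -999/32
Gamma^x_ij = (G*[ij,x] - F*[ij,y])/(EG - F^2), Gamma^y_ij = (E*[ij,y] - F*[ij,x])/(EG - F^2)


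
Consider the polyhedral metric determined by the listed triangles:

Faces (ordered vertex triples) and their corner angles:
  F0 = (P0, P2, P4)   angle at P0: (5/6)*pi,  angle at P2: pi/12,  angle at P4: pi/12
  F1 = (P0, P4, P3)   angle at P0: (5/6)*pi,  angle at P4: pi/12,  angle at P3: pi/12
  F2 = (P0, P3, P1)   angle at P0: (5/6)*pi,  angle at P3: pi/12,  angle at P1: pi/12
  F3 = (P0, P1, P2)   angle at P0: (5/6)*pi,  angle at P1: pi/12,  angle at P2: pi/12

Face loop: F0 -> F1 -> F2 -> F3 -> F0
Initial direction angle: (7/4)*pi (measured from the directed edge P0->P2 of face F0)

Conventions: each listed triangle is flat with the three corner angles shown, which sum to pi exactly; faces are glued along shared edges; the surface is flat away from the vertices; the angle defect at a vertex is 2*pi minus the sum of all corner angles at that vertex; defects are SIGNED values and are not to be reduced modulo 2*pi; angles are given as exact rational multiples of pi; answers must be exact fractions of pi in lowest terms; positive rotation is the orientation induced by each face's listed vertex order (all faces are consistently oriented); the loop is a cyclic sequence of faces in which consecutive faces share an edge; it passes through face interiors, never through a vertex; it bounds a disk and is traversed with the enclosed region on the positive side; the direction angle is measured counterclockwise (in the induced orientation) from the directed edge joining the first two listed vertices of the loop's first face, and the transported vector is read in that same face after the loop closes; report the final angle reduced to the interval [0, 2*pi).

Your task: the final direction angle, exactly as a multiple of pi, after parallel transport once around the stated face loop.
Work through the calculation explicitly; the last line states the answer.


enclosed vertex P0: corner angles sum to (10/3)*pi, defect = 2*pi - (10/3)*pi = (-4/3)*pi
by Gauss-Bonnet the loop rotates the vector by the enclosed defect sum (positive orientation, mod 2*pi)
final angle = (7/4)*pi - (4/3)*pi = (5/12)*pi (mod 2*pi)

Answer: final direction angle = (5/12)*pi


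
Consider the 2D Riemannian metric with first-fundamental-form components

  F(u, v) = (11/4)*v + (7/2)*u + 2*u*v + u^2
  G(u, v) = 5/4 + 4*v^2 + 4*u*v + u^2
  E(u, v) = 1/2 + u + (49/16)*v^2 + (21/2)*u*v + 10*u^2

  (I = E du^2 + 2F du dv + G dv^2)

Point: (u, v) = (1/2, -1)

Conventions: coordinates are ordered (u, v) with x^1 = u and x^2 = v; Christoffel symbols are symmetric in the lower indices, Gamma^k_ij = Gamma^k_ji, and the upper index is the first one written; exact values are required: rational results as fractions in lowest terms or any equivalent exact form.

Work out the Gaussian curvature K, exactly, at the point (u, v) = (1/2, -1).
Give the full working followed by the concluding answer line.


E = 21/16, F = -7/4, G = 7/2, EG - F^2 = 49/32 at the point
E_u = 1/2, E_v = -7/8, F_u = 5/2, F_v = 15/4, G_u = -3, G_v = -6
E_vv = 49/8, F_uv = 2, G_uu = 2
Apply the Brioschi formula K = (det M1 - det M2)/(EG - F^2)^2 over the derivative matrices of E, F, G.
M1 = [[-E_vv/2 + F_uv - G_uu/2, E_u/2, F_u - E_v/2], [F_v - G_u/2, E, F], [G_v/2, F, G]] = [[-33/16, 1/4, 47/16], [21/4, 21/16, -7/4], [-3, -7/4, 7/2]]; det M1 = -11193/512
M2 = [[0, E_v/2, G_u/2], [E_v/2, E, F], [G_u/2, F, G]] = [[0, -7/16, -3/2], [-7/16, 21/16, -7/4], [-3/2, -7/4, 7/2]]; det M2 = -3031/512
det M1 - det M2 = -4081/256; K = -4081/256 / (49/32)^2 = -2332/343

Answer: K = -2332/343


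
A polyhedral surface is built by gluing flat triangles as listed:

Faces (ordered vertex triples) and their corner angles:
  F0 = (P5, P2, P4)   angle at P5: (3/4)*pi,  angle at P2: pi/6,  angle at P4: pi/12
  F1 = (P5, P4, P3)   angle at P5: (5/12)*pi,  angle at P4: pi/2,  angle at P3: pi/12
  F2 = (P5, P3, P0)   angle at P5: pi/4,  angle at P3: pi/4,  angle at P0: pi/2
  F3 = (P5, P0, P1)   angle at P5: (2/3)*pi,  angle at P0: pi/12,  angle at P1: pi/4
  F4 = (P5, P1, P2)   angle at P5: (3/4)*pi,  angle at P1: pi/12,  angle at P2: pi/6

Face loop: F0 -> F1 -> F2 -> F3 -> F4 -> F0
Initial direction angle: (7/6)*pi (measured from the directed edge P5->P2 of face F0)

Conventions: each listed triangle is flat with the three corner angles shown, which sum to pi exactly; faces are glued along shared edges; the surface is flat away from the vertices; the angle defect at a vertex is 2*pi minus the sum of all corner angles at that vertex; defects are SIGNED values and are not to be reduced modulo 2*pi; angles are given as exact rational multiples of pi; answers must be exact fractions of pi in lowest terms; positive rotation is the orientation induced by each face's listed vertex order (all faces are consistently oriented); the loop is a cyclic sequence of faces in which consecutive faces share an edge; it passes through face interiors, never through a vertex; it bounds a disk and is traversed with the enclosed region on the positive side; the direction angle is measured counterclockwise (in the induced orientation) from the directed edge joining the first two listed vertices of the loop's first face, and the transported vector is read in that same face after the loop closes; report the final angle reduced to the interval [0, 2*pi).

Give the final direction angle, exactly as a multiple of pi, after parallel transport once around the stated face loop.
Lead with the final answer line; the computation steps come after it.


Answer: final direction angle = pi/3

enclosed vertex P5: corner angles sum to (17/6)*pi, defect = 2*pi - (17/6)*pi = (-5/6)*pi
summing the enclosed defects onto the initial angle, mod 2*pi in the induced orientation:
final angle = (7/6)*pi - (5/6)*pi = pi/3 (mod 2*pi)


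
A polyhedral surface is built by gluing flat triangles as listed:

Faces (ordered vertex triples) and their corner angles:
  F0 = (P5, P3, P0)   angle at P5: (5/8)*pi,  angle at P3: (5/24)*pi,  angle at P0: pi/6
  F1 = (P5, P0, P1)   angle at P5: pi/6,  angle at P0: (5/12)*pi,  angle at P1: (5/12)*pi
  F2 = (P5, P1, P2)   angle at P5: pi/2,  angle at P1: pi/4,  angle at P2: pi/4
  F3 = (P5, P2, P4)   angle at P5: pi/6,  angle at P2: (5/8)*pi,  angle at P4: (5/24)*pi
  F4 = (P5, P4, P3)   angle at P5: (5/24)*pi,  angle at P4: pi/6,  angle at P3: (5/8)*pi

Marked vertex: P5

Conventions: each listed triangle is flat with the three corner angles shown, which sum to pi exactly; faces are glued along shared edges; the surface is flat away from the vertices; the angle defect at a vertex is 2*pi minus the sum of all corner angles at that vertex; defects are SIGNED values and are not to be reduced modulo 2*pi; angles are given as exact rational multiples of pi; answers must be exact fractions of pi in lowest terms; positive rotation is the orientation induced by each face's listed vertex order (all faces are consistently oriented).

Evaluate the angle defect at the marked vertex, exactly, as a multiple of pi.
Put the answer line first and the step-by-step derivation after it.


Answer: defect(P5) = pi/3

Sum of corner angles at P5: (5/3)*pi
defect = 2*pi - (5/3)*pi


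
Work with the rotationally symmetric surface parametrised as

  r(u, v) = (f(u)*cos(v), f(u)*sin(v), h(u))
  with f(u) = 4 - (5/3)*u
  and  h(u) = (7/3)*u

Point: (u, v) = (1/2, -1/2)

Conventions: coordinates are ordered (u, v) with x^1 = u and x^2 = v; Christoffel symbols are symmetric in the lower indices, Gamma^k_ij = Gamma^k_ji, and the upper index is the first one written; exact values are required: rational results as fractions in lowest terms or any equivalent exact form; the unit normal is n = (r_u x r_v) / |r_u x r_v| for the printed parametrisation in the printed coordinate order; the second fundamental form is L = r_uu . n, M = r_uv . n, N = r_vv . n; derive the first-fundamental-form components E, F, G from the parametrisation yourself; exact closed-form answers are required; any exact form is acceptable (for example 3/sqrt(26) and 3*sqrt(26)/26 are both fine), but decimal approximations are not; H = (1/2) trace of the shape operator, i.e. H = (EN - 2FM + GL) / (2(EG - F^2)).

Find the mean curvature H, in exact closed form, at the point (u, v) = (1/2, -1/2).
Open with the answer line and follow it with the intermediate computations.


Answer: H = 21*sqrt(74)/1406

f = 19/6, f' = -5/3, f'' = 0, h' = 7/3, h'' = 0
E = 74/9, F = 0, G = 361/36; answer radicand W^2 = 74/9
unnormalised second-form numerators: l = 0, m = 0, n = 133/18; L = l/sqrt(74/9), and similarly M = m/sqrt(W^2), N = n/sqrt(W^2)
H = (E*n - 2*F*m + G*l) / (2*(EG - F^2)*sqrt(W^2)); E*n - 2*F*m + G*l = 4921/81, EG - F^2 = 13357/162, so H = (7/19)/sqrt(74/9)


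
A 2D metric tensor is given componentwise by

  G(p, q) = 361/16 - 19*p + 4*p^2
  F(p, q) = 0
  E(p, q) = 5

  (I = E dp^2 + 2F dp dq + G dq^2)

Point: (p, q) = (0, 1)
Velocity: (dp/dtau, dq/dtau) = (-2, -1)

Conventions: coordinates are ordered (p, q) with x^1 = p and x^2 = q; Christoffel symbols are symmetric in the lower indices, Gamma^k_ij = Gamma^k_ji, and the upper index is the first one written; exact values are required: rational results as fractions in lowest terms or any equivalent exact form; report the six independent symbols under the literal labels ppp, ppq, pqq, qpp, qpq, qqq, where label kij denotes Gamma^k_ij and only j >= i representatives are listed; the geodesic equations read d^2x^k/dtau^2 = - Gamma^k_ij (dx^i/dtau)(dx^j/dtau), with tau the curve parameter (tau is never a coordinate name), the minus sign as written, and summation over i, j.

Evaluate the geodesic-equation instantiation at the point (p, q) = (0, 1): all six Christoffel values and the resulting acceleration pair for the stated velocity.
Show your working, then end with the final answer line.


E = 5, F = 0, G = 361/16 at the point
E_p = 0, E_q = 0, F_p = 0, F_q = 0, G_p = -19, G_q = 0
EG - F^2 = 1805/16;  g^inv = (16/1805) * [[361/16, 0], [0, 5]]
first-kind symbols [ij,l] = (1/2)(d_i g_jl + d_j g_il - d_l g_ij): [pp,p] = E_p/2 = 0, [pp,q] = F_p - E_q/2 = 0, [pq,p] = E_q/2 = 0, [pq,q] = G_p/2 = -19/2, [qq,p] = F_q - G_p/2 = 19/2, [qq,q] = G_q/2 = 0
Gamma^p_ij = (G*[ij,p] - F*[ij,q])/(EG - F^2), Gamma^q_ij = (E*[ij,q] - F*[ij,p])/(EG - F^2)
Gamma_ppp = 0, Gamma_ppq = 0, Gamma_pqq = 19/10, Gamma_qpp = 0, Gamma_qpq = -8/19, Gamma_qqq = 0
d^2p/dtau^2 = -(Gamma_ppp*(-2)^2 + 2*Gamma_ppq*(-2)*(-1) + Gamma_pqq*(-1)^2) = -19/10
d^2q/dtau^2 = -(Gamma_qpp*(-2)^2 + 2*Gamma_qpq*(-2)*(-1) + Gamma_qqq*(-1)^2) = 32/19

Answer: Gamma_ppp = 0, Gamma_ppq = 0, Gamma_pqq = 19/10, Gamma_qpp = 0, Gamma_qpq = -8/19, Gamma_qqq = 0; accelerations (d^2p/dtau^2, d^2q/dtau^2) = (-19/10, 32/19)


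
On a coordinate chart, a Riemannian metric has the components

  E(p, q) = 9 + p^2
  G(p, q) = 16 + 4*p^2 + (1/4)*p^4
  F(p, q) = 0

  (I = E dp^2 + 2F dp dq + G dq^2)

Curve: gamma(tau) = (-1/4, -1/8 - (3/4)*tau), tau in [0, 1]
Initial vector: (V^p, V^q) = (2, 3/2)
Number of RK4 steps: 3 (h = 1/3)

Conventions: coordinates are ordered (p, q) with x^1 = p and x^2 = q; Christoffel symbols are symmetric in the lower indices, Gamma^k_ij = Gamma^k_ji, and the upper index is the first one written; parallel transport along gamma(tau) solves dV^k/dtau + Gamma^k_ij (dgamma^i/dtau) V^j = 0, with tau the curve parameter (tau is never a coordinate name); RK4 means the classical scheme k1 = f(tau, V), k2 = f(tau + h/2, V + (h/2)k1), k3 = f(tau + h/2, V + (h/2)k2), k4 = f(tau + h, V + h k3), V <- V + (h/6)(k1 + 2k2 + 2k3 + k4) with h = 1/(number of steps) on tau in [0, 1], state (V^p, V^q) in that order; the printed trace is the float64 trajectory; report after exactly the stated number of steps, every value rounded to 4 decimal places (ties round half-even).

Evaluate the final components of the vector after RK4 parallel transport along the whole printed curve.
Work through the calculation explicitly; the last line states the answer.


gamma'(tau) = (0, -3/4); f(tau, V)^k = -Gamma^k_ij(gamma(tau)) gamma'^i(tau) V^j; h = 1/3; intermediate values shown to 6 dp
curve data and Christoffel symbols at the stage parameters:
  tau = 0.000000: gamma = (-0.250000, -0.125000), gamma' = (0.000000, -0.750000); Gamma_ppp = -0.027586, Gamma_ppq = 0.000000, Gamma_pqq = 0.111207, Gamma_qpp = 0.000000, Gamma_qpq = -0.062016, Gamma_qqq = 0.000000
  tau = 0.166667: gamma = (-0.250000, -0.250000), gamma' = (0.000000, -0.750000); Gamma_ppp = -0.027586, Gamma_ppq = 0.000000, Gamma_pqq = 0.111207, Gamma_qpp = 0.000000, Gamma_qpq = -0.062016, Gamma_qqq = 0.000000
  tau = 0.333333: gamma = (-0.250000, -0.375000), gamma' = (0.000000, -0.750000); Gamma_ppp = -0.027586, Gamma_ppq = 0.000000, Gamma_pqq = 0.111207, Gamma_qpp = 0.000000, Gamma_qpq = -0.062016, Gamma_qqq = 0.000000
  tau = 0.500000: gamma = (-0.250000, -0.500000), gamma' = (0.000000, -0.750000); Gamma_ppp = -0.027586, Gamma_ppq = 0.000000, Gamma_pqq = 0.111207, Gamma_qpp = 0.000000, Gamma_qpq = -0.062016, Gamma_qqq = 0.000000
  tau = 0.666667: gamma = (-0.250000, -0.625000), gamma' = (0.000000, -0.750000); Gamma_ppp = -0.027586, Gamma_ppq = 0.000000, Gamma_pqq = 0.111207, Gamma_qpp = 0.000000, Gamma_qpq = -0.062016, Gamma_qqq = 0.000000
  tau = 0.833333: gamma = (-0.250000, -0.750000), gamma' = (0.000000, -0.750000); Gamma_ppp = -0.027586, Gamma_ppq = 0.000000, Gamma_pqq = 0.111207, Gamma_qpp = 0.000000, Gamma_qpq = -0.062016, Gamma_qqq = 0.000000
  tau = 1.000000: gamma = (-0.250000, -0.875000), gamma' = (0.000000, -0.750000); Gamma_ppp = -0.027586, Gamma_ppq = 0.000000, Gamma_pqq = 0.111207, Gamma_qpp = 0.000000, Gamma_qpq = -0.062016, Gamma_qqq = 0.000000
step 0: V^p = 2.0000, V^q = 1.5000
step 1: k1 = (0.125108, -0.093023), k2 = (0.123815, -0.093993), k3 = (0.123801, -0.093983), k4 = (0.122495, -0.094943); V <- V + (h/6)(k1 + 2k2 + 2k3 + k4): V^p = 2.0413, V^q = 1.4687
step 2: k1 = (0.122495, -0.094943), k2 = (0.121175, -0.095892), k3 = (0.121162, -0.095882), k4 = (0.119829, -0.096821); V <- V + (h/6)(k1 + 2k2 + 2k3 + k4): V^p = 2.0817, V^q = 1.4367
step 3: k1 = (0.119829, -0.096821), k2 = (0.118483, -0.097750), k3 = (0.118470, -0.097740), k4 = (0.117112, -0.098658); V <- V + (h/6)(k1 + 2k2 + 2k3 + k4): V^p = 2.1211, V^q = 1.4041

Answer: V^p = 2.1211, V^q = 1.4041


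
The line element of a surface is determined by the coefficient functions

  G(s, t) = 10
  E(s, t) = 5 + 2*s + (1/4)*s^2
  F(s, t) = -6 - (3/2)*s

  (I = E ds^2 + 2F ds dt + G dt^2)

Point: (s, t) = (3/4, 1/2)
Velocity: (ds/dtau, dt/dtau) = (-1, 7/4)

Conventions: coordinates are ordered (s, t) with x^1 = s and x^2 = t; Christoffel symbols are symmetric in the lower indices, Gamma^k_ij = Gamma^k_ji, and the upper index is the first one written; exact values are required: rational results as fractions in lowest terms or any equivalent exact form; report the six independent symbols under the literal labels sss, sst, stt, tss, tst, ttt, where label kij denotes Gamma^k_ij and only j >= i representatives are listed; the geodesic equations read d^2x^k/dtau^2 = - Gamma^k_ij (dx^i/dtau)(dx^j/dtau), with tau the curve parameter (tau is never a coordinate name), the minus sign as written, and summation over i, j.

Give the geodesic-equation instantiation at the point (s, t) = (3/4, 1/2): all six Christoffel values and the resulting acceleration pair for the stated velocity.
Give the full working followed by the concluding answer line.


E = 425/64, F = -57/8, G = 10 at the point
E_s = 19/8, E_t = 0, F_s = -3/2, F_t = 0, G_s = 0, G_t = 0
EG - F^2 = 1001/64;  g^inv = (64/1001) * [[10, 57/8], [57/8, 425/64]]
first-kind symbols [ij,l] = (1/2)(d_i g_jl + d_j g_il - d_l g_ij): [ss,s] = E_s/2 = 19/16, [ss,t] = F_s - E_t/2 = -3/2, [st,s] = E_t/2 = 0, [st,t] = G_s/2 = 0, [tt,s] = F_t - G_s/2 = 0, [tt,t] = G_t/2 = 0
Gamma^s_ij = (G*[ij,s] - F*[ij,t])/(EG - F^2), Gamma^t_ij = (E*[ij,t] - F*[ij,s])/(EG - F^2)
Gamma_sss = 76/1001, Gamma_sst = 0, Gamma_stt = 0, Gamma_tss = -96/1001, Gamma_tst = 0, Gamma_ttt = 0
d^2s/dtau^2 = -(Gamma_sss*(-1)^2 + 2*Gamma_sst*(-1)*(7/4) + Gamma_stt*(7/4)^2) = -76/1001
d^2t/dtau^2 = -(Gamma_tss*(-1)^2 + 2*Gamma_tst*(-1)*(7/4) + Gamma_ttt*(7/4)^2) = 96/1001

Answer: Gamma_sss = 76/1001, Gamma_sst = 0, Gamma_stt = 0, Gamma_tss = -96/1001, Gamma_tst = 0, Gamma_ttt = 0; accelerations (d^2s/dtau^2, d^2t/dtau^2) = (-76/1001, 96/1001)


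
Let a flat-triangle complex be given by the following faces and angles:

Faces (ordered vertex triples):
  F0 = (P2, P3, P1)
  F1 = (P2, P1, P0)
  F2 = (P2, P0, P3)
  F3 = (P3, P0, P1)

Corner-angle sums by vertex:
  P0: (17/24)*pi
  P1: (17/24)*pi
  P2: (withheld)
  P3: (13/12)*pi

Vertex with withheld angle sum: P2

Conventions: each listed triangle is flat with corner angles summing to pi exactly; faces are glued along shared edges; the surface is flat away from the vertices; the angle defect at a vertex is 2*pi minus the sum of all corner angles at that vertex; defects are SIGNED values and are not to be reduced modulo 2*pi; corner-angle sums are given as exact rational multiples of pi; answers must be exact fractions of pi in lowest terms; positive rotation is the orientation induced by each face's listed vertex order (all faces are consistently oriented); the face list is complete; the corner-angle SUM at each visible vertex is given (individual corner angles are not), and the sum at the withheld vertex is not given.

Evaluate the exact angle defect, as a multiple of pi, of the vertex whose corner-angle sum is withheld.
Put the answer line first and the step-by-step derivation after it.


Answer: defect(P2) = pi/2

V = 4, E = 6, F = 4; chi = V - E + F = 2
Gauss-Bonnet: total defect = 2*pi*chi = 4*pi; visible defects sum to (7/2)*pi


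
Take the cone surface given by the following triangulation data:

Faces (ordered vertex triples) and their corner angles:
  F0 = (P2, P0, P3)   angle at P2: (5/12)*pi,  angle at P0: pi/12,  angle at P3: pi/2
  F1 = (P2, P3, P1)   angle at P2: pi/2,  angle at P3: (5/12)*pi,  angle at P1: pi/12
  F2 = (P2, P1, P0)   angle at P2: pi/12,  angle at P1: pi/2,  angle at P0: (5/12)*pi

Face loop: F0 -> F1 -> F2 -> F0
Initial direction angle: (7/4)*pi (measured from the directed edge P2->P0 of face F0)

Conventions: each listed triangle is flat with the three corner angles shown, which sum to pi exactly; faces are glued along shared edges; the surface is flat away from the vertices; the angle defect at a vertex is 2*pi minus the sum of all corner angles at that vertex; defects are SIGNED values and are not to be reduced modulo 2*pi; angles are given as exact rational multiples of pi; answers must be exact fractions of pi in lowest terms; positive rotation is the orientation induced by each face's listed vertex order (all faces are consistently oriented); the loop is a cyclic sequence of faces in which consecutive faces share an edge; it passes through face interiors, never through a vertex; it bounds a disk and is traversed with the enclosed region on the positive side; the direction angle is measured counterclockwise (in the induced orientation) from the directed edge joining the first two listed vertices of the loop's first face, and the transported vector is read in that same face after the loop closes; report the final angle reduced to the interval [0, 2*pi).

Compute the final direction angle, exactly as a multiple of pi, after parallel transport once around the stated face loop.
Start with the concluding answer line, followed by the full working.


Answer: final direction angle = (3/4)*pi

enclosed vertex P2: corner angles sum to pi, defect = 2*pi - pi = pi
the rotation equals the total enclosed defect, so the final angle is initial + defects (mod 2*pi)
final angle = (7/4)*pi + pi = (3/4)*pi (mod 2*pi)


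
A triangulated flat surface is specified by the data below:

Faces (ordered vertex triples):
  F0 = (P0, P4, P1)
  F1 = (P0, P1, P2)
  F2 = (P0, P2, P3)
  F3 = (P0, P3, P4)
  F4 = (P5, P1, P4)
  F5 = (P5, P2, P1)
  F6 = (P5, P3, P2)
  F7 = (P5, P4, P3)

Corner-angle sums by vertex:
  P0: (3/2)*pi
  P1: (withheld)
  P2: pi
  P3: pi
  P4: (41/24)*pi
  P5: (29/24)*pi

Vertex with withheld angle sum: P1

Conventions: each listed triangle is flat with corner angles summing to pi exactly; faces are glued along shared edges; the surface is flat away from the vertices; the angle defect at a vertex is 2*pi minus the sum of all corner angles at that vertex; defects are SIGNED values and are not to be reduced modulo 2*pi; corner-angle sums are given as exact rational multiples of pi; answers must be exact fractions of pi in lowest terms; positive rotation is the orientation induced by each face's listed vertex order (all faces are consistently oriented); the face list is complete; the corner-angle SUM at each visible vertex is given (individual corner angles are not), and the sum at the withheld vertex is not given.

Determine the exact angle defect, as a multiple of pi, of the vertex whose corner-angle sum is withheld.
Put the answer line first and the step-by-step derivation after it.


Answer: defect(P1) = (5/12)*pi

V = 6, E = 12, F = 8; chi = V - E + F = 2
Gauss-Bonnet: total defect = 2*pi*chi = 4*pi; visible defects sum to (43/12)*pi


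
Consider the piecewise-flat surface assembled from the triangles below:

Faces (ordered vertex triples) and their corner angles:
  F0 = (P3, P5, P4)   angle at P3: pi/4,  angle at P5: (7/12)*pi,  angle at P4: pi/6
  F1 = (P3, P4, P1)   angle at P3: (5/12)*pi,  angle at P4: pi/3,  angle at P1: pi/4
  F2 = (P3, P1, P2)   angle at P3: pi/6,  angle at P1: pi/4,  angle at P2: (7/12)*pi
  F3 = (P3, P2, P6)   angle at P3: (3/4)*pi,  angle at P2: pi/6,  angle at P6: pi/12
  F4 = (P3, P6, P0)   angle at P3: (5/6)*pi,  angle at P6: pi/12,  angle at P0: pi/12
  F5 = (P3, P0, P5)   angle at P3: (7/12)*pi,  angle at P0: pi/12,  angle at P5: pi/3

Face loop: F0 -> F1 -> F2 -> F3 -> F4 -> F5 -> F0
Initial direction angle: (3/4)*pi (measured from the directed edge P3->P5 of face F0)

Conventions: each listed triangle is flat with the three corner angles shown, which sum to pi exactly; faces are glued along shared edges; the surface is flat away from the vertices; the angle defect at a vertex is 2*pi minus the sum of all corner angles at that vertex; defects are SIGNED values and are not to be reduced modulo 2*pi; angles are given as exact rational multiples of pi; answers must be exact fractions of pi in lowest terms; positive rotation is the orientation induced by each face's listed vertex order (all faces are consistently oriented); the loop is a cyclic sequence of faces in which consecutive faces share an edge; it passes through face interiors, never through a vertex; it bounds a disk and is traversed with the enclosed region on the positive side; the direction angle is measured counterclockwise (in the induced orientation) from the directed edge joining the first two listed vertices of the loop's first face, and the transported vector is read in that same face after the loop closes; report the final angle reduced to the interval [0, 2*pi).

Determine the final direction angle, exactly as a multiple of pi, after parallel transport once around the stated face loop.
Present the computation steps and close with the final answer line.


enclosed vertex P3: corner angles sum to 3*pi, defect = 2*pi - 3*pi = -pi
the final direction is the initial angle plus the enclosed defects, taken mod 2*pi in the induced orientation
final angle = (3/4)*pi - pi = (7/4)*pi (mod 2*pi)

Answer: final direction angle = (7/4)*pi


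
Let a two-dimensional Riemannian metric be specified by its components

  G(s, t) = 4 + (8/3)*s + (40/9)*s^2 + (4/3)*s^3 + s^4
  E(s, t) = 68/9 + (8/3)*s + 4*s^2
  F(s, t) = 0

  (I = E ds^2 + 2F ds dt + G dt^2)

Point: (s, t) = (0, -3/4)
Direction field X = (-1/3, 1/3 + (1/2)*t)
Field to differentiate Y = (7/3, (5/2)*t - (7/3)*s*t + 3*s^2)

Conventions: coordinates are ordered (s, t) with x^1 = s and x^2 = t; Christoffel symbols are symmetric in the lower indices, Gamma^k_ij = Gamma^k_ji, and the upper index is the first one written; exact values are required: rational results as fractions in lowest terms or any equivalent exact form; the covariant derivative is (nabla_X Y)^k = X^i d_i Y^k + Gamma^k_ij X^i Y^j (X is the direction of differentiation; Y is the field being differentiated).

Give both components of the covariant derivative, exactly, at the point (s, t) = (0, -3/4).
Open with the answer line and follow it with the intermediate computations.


Answer: (nabla_X Y)^s = -29/192, (nabla_X Y)^t = -221/432

E = 68/9, F = 0, G = 4 at the point
E_s = 8/3, E_t = 0, F_s = 0, F_t = 0, G_s = 8/3, G_t = 0
EG - F^2 = 272/9;  g^inv = (9/272) * [[4, 0], [0, 68/9]]
first-kind symbols [ij,l] = (1/2)(d_i g_jl + d_j g_il - d_l g_ij): [ss,s] = E_s/2 = 4/3, [ss,t] = F_s - E_t/2 = 0, [st,s] = E_t/2 = 0, [st,t] = G_s/2 = 4/3, [tt,s] = F_t - G_s/2 = -4/3, [tt,t] = G_t/2 = 0
Gamma^s_ij = (G*[ij,s] - F*[ij,t])/(EG - F^2), Gamma^t_ij = (E*[ij,t] - F*[ij,s])/(EG - F^2)
Gamma_sss = 3/17, Gamma_sst = 0, Gamma_stt = -3/17, Gamma_tss = 0, Gamma_tst = 1/3, Gamma_ttt = 0
X = (-1/3, -1/24), Y = (7/3, -15/8) at the point


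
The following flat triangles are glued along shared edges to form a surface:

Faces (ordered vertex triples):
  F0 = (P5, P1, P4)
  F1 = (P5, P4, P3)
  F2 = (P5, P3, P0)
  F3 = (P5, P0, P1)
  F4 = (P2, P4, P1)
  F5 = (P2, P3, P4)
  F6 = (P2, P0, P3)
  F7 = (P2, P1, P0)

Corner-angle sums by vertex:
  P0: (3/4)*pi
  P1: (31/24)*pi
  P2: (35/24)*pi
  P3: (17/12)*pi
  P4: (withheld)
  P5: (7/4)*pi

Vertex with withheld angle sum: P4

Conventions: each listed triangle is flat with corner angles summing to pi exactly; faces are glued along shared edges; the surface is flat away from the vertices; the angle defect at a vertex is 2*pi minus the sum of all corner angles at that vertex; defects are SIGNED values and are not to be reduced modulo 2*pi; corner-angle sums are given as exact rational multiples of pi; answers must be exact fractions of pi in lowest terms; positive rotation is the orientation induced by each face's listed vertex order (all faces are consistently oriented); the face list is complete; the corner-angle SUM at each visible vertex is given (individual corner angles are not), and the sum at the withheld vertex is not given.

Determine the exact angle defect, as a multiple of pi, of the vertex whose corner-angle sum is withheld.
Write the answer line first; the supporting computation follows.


Answer: defect(P4) = (2/3)*pi

V = 6, E = 12, F = 8; chi = V - E + F = 2
Gauss-Bonnet: total defect = 2*pi*chi = 4*pi; visible defects sum to (10/3)*pi


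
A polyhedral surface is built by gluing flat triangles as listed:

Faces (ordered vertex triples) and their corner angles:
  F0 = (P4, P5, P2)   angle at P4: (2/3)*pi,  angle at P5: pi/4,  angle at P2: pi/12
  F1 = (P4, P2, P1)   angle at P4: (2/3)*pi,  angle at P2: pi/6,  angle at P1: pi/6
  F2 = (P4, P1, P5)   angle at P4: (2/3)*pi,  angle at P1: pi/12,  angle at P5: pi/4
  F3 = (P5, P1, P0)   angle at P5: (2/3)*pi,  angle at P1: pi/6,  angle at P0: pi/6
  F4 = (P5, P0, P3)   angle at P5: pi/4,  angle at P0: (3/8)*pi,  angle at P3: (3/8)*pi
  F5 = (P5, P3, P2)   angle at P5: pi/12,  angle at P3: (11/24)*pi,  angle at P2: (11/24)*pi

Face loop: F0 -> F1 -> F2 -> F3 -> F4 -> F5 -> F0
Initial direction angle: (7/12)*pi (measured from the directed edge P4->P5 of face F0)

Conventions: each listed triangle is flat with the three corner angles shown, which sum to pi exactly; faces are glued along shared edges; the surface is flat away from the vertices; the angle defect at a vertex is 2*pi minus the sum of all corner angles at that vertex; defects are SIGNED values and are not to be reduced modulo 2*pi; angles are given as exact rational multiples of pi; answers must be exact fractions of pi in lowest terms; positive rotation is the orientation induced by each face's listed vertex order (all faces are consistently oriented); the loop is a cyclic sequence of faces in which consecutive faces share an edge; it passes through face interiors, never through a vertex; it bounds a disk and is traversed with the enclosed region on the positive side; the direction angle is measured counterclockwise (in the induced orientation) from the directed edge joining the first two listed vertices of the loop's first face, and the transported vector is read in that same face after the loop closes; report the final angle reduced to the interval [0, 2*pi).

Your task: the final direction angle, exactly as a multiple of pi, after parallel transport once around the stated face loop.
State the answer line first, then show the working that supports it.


Answer: final direction angle = (13/12)*pi

enclosed vertex P4: corner angles sum to 2*pi, defect = 2*pi - 2*pi = 0
enclosed vertex P5: corner angles sum to (3/2)*pi, defect = 2*pi - (3/2)*pi = pi/2
final direction = starting direction + enclosed defect total, reduced mod 2*pi (induced orientation)
final angle = (7/12)*pi + pi/2 = (13/12)*pi (mod 2*pi)
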